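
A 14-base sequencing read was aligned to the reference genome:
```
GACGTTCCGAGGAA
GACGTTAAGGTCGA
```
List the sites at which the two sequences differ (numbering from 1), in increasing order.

7, 8, 10, 11, 12, 13

Scanning 1-based: 7: C/A; 8: C/A; 10: A/G; 11: G/T; 12: G/C; 13: A/G.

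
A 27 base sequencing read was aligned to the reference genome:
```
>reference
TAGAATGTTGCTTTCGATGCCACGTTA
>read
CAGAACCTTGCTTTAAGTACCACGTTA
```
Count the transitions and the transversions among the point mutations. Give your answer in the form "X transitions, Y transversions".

5 transitions, 2 transversions

Transitions (purine↔purine or pyrimidine↔pyrimidine): 1 T→C, 6 T→C, 16 G→A, 17 A→G, 19 G→A.
Transversions (purine↔pyrimidine): 7 G→C, 15 C→A.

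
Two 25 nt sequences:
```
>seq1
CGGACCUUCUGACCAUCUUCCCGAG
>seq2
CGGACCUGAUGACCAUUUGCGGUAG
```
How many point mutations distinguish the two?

Comparing position by position, 7 sites differ: 8 (U/G), 9 (C/A), 17 (C/U), 19 (U/G), 21 (C/G), 22 (C/G), 23 (G/U).

7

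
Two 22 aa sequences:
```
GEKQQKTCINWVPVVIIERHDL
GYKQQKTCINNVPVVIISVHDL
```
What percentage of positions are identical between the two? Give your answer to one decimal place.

81.8%

Mismatches at positions 2, 11, 18, 19 (1-based): 4 of 22.
Identical positions: 18/22 = 81.82% → 81.8%.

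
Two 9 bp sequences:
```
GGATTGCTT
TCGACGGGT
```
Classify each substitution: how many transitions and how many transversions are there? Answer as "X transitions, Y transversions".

2 transitions, 5 transversions

Transitions (purine↔purine or pyrimidine↔pyrimidine): 3 A→G, 5 T→C.
Transversions (purine↔pyrimidine): 1 G→T, 2 G→C, 4 T→A, 7 C→G, 8 T→G.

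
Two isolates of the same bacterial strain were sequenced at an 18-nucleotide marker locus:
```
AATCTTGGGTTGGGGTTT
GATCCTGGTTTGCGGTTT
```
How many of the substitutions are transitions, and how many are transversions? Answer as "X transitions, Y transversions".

2 transitions, 2 transversions

Transitions (purine↔purine or pyrimidine↔pyrimidine): 1 A→G, 5 T→C.
Transversions (purine↔pyrimidine): 9 G→T, 13 G→C.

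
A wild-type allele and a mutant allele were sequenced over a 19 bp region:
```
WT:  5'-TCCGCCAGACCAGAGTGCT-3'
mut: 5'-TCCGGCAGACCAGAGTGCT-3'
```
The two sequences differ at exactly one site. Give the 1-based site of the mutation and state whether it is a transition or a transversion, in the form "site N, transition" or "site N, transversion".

site 5, transversion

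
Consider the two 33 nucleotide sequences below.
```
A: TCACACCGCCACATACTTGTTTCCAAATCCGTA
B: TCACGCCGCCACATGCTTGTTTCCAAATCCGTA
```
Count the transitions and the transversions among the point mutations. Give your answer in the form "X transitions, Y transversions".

Mismatches (1-based):
position 5: A→G (purine→purine, transition)
position 15: A→G (purine→purine, transition)

2 transitions, 0 transversions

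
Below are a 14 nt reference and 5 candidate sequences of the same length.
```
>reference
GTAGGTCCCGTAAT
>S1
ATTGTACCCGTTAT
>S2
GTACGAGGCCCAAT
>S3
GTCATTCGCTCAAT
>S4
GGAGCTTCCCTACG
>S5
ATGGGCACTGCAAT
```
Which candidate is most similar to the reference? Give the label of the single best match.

Hamming distances to reference — S1: 5; S2: 6; S3: 6; S4: 6; S5: 6.
Smallest is S1 with 5 mismatches.

S1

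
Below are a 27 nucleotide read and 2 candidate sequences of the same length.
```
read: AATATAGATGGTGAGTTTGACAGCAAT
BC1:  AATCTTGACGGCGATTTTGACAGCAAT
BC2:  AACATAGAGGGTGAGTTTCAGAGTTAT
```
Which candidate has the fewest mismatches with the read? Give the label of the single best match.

BC1 differs at 5 sites; BC2 differs at 6 sites. The closest is BC1.

BC1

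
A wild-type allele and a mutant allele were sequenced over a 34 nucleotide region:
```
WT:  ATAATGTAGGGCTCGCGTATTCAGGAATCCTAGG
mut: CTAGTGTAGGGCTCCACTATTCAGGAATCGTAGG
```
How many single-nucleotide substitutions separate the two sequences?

6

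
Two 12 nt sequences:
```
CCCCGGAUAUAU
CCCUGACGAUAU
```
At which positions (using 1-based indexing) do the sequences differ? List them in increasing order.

Differences at position 4 (C→U), position 6 (G→A), position 7 (A→C), position 8 (U→G).

4, 6, 7, 8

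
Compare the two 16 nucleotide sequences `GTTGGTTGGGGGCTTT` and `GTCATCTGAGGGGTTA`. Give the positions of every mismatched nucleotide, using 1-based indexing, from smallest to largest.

Differences at position 3 (T→C), position 4 (G→A), position 5 (G→T), position 6 (T→C), position 9 (G→A), position 13 (C→G), position 16 (T→A).

3, 4, 5, 6, 9, 13, 16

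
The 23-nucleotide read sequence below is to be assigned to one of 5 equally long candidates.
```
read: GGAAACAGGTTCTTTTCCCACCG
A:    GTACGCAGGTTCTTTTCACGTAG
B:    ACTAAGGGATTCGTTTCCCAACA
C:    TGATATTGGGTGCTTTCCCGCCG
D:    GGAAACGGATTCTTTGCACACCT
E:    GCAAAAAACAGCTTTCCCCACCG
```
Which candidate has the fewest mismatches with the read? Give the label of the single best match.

D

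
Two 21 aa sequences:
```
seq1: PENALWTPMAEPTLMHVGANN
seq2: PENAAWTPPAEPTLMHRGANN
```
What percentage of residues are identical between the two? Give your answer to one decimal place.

85.7%

Mismatches at positions 5, 9, 17 (1-based): 3 of 21.
Identical positions: 18/21 = 85.71% → 85.7%.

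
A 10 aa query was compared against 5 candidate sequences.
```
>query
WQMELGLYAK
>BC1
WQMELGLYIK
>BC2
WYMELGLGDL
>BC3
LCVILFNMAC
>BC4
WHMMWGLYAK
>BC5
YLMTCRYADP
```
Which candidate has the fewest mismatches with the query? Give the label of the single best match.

BC1 differs at 1 position; BC2 differs at 4 positions; BC3 differs at 8 positions; BC4 differs at 3 positions; BC5 differs at 9 positions. The closest is BC1.

BC1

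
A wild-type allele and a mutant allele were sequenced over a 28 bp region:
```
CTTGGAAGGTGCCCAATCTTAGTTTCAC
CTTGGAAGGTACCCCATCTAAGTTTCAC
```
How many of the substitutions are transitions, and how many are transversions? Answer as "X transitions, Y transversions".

Mismatches (1-based):
base 11: G→A (purine→purine, transition)
base 15: A→C (purine→pyrimidine, transversion)
base 20: T→A (pyrimidine→purine, transversion)

1 transition, 2 transversions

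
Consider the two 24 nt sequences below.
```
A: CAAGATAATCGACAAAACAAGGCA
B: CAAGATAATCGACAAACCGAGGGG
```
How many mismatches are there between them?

Mismatches (1-based): site 17: A→C; site 19: A→G; site 23: C→G; site 24: A→G.

4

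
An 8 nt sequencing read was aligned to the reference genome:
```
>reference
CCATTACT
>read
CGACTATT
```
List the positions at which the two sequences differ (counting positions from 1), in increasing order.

2, 4, 7

Differences at position 2 (C→G), position 4 (T→C), position 7 (C→T).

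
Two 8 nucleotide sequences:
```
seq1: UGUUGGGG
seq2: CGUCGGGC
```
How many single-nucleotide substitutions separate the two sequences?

Comparing position by position, 3 positions differ: 1 (U/C), 4 (U/C), 8 (G/C).

3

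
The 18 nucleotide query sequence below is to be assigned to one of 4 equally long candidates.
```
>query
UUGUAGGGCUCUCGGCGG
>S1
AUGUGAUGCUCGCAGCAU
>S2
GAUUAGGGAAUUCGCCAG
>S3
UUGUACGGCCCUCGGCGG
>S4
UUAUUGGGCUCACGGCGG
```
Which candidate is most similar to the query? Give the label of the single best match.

Hamming distances to query — S1: 8; S2: 8; S3: 2; S4: 3.
Smallest is S3 with 2 mismatches.

S3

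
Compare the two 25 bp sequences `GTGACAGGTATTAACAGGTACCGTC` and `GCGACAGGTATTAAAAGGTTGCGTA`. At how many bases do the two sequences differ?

5

Mismatches (1-based): base 2: T→C; base 15: C→A; base 20: A→T; base 21: C→G; base 25: C→A.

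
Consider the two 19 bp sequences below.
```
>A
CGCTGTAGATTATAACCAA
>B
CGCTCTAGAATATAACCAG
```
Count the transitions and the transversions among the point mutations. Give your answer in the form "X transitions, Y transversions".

1 transition, 2 transversions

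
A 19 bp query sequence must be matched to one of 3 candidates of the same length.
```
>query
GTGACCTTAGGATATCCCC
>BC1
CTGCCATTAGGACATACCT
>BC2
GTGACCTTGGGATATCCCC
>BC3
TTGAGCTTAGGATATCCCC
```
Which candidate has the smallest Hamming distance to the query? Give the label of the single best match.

Hamming distances to query — BC1: 6; BC2: 1; BC3: 2.
Smallest is BC2 with 1 mismatch.

BC2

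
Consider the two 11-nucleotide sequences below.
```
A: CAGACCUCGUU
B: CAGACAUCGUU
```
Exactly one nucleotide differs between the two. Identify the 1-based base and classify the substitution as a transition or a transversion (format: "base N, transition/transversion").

base 6, transversion

Base 6 changes C→A. C is a pyrimidine and A is a purine, so this is a transversion.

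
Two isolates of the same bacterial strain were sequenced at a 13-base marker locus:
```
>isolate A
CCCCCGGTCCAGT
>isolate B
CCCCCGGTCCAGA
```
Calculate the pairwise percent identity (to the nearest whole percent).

92%

1 position differs (13), so 12 of 13 match: 12/13 = 92.31%.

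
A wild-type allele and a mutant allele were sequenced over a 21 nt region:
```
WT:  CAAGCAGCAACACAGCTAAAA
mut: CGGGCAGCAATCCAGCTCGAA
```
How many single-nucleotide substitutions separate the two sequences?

6

Mismatches (1-based): position 2: A→G; position 3: A→G; position 11: C→T; position 12: A→C; position 18: A→C; position 19: A→G.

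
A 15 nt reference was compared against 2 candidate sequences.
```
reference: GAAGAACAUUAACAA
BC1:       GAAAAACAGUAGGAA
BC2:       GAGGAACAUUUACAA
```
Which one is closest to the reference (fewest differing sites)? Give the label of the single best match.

BC2

Hamming distances to reference — BC1: 4; BC2: 2.
Smallest is BC2 with 2 mismatches.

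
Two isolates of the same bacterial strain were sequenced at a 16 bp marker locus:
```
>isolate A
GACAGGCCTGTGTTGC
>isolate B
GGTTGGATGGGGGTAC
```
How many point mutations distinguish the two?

9

Comparing position by position, 9 positions differ: 2 (A/G), 3 (C/T), 4 (A/T), 7 (C/A), 8 (C/T), 9 (T/G), 11 (T/G), 13 (T/G), 15 (G/A).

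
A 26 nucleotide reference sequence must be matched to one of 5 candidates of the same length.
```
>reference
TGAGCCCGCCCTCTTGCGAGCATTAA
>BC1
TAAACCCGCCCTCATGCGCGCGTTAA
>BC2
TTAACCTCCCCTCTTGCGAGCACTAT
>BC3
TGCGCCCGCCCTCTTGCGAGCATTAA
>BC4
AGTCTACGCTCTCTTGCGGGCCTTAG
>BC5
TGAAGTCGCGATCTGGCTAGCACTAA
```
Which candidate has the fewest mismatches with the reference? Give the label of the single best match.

BC3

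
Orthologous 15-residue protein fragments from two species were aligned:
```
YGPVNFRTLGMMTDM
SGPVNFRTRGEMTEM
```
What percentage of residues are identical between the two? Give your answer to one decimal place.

4 positions differ (1, 9, 11, 14), so 11 of 15 match: 11/15 = 73.33%.

73.3%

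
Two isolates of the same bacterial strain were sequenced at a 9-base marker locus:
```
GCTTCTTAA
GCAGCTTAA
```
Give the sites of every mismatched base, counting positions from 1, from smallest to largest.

Scanning 1-based: 3: T/A; 4: T/G.

3, 4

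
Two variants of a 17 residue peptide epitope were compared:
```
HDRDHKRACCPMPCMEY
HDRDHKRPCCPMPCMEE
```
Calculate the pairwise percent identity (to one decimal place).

88.2%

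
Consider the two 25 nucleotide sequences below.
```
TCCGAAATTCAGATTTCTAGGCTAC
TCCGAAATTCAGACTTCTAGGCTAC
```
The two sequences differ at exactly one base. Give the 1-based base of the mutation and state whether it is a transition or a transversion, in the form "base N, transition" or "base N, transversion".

base 14, transition

Base 14 changes T→C. T is a pyrimidine and C is a pyrimidine, so this is a transition.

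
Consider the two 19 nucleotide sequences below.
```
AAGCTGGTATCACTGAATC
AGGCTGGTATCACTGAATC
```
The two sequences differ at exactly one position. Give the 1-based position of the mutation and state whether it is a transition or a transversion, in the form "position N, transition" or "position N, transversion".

Position 2 changes A→G. A is a purine and G is a purine, so this is a transition.

position 2, transition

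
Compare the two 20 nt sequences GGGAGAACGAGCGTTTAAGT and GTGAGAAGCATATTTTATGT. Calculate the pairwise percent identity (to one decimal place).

65.0%

Mismatches at positions 2, 8, 9, 11, 12, 13, 18 (1-based): 7 of 20.
Identical positions: 13/20 = 65% → 65.0%.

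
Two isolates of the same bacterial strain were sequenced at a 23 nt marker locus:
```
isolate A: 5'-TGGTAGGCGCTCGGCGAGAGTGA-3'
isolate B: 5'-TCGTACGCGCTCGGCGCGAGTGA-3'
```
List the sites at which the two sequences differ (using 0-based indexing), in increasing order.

1, 5, 16

Differences at site 1 (G→C), site 5 (G→C), site 16 (A→C).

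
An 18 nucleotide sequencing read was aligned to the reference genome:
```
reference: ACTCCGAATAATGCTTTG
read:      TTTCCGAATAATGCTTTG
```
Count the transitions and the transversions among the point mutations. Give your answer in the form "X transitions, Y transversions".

Mismatches (1-based):
site 1: A→T (purine→pyrimidine, transversion)
site 2: C→T (pyrimidine→pyrimidine, transition)

1 transition, 1 transversion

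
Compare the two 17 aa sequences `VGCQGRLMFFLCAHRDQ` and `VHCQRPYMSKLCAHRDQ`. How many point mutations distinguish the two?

6

Comparing position by position, 6 positions differ: 2 (G/H), 5 (G/R), 6 (R/P), 7 (L/Y), 9 (F/S), 10 (F/K).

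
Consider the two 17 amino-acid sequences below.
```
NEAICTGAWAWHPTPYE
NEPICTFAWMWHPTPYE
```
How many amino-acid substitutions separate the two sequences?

3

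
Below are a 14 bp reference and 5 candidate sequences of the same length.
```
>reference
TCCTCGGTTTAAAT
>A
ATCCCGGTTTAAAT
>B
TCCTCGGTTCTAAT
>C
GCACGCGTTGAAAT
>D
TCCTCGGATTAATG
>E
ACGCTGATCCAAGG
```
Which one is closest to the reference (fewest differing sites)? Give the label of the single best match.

B

A differs at 3 sites; B differs at 2 sites; C differs at 6 sites; D differs at 3 sites; E differs at 9 sites. The closest is B.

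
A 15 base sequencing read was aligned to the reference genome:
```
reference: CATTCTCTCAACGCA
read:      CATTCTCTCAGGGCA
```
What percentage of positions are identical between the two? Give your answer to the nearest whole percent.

Mismatches at positions 11, 12 (1-based): 2 of 15.
Identical positions: 13/15 = 86.67% → 87%.

87%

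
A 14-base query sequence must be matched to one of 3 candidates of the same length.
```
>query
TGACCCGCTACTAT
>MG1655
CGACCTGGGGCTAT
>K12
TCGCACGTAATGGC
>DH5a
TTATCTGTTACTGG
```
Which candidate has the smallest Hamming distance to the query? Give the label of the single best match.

MG1655 differs at 5 bases; K12 differs at 9 bases; DH5a differs at 6 bases. The closest is MG1655.

MG1655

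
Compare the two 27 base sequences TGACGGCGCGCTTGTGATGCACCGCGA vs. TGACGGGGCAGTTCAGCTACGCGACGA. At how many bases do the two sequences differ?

10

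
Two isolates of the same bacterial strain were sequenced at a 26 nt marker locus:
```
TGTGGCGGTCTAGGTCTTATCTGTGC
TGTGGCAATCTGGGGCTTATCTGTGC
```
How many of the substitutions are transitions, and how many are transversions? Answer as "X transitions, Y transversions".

Mismatches (1-based):
base 7: G→A (purine→purine, transition)
base 8: G→A (purine→purine, transition)
base 12: A→G (purine→purine, transition)
base 15: T→G (pyrimidine→purine, transversion)

3 transitions, 1 transversion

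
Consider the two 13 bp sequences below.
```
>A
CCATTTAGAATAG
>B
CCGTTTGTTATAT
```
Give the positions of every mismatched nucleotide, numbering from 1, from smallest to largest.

3, 7, 8, 9, 13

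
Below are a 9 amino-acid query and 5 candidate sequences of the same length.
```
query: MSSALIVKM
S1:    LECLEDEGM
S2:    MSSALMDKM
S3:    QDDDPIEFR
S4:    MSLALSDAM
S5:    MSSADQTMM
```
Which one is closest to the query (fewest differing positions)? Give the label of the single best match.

S1 differs at 8 positions; S2 differs at 2 positions; S3 differs at 8 positions; S4 differs at 4 positions; S5 differs at 4 positions. The closest is S2.

S2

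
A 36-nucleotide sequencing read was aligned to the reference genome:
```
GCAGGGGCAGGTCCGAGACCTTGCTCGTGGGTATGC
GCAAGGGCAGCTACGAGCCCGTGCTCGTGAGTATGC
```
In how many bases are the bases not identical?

6

Comparing position by position, 6 bases differ: 4 (G/A), 11 (G/C), 13 (C/A), 18 (A/C), 21 (T/G), 30 (G/A).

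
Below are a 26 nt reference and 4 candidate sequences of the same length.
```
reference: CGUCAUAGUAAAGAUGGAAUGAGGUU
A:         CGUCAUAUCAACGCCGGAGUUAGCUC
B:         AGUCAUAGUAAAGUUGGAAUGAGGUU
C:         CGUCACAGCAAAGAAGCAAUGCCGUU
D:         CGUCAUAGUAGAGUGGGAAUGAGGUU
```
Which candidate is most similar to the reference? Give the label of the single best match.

Hamming distances to reference — A: 9; B: 2; C: 6; D: 3.
Smallest is B with 2 mismatches.

B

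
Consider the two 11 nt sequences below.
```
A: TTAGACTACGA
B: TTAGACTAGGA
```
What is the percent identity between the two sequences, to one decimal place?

90.9%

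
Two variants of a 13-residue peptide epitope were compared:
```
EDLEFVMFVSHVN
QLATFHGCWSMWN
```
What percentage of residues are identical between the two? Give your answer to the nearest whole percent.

23%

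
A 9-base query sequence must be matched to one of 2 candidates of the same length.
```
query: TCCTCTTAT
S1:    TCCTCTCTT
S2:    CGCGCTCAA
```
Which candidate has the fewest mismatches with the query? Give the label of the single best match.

Hamming distances to query — S1: 2; S2: 5.
Smallest is S1 with 2 mismatches.

S1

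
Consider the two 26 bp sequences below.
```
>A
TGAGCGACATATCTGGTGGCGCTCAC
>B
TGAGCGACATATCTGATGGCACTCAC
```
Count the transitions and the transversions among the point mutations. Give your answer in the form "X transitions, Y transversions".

Mismatches (1-based):
base 16: G→A (purine→purine, transition)
base 21: G→A (purine→purine, transition)

2 transitions, 0 transversions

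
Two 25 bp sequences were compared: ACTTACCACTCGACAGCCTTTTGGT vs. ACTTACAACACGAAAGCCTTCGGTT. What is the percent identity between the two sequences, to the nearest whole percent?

Mismatches at positions 7, 10, 14, 21, 22, 24 (1-based): 6 of 25.
Identical positions: 19/25 = 76% → 76%.

76%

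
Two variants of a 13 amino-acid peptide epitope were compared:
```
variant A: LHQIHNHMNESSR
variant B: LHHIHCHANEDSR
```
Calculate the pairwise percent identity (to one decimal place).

69.2%

Mismatches at positions 3, 6, 8, 11 (1-based): 4 of 13.
Identical positions: 9/13 = 69.23% → 69.2%.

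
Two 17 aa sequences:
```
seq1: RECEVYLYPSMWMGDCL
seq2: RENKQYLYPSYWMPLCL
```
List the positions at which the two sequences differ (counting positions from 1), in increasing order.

Scanning 1-based: 3: C/N; 4: E/K; 5: V/Q; 11: M/Y; 14: G/P; 15: D/L.

3, 4, 5, 11, 14, 15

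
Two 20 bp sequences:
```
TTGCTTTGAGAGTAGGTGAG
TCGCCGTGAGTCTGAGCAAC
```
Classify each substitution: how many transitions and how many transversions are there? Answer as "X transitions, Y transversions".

Transitions (purine↔purine or pyrimidine↔pyrimidine): 2 T→C, 5 T→C, 14 A→G, 15 G→A, 17 T→C, 18 G→A.
Transversions (purine↔pyrimidine): 6 T→G, 11 A→T, 12 G→C, 20 G→C.

6 transitions, 4 transversions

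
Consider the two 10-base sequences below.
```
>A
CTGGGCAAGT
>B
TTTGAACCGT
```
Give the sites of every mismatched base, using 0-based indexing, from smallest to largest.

Differences at site 0 (C→T), site 2 (G→T), site 4 (G→A), site 5 (C→A), site 6 (A→C), site 7 (A→C).

0, 2, 4, 5, 6, 7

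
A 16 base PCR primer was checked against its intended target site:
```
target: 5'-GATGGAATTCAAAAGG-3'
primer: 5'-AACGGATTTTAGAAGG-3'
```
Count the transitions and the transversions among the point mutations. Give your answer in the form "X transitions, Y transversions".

Transitions (purine↔purine or pyrimidine↔pyrimidine): 1 G→A, 3 T→C, 10 C→T, 12 A→G.
Transversions (purine↔pyrimidine): 7 A→T.

4 transitions, 1 transversion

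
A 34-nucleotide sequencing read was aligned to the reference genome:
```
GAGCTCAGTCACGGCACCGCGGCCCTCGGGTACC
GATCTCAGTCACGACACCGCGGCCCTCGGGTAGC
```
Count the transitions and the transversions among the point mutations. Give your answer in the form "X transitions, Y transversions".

1 transition, 2 transversions

Mismatches (1-based):
position 3: G→T (purine→pyrimidine, transversion)
position 14: G→A (purine→purine, transition)
position 33: C→G (pyrimidine→purine, transversion)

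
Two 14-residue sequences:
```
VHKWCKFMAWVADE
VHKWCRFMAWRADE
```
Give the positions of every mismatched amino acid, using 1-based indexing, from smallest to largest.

6, 11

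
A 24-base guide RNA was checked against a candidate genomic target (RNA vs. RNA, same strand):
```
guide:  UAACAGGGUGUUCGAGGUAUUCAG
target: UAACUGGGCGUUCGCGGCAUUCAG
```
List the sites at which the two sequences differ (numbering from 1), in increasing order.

5, 9, 15, 18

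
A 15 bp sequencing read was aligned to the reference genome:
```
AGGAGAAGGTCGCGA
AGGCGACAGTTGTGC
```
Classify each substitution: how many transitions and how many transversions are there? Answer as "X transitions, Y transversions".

Transitions (purine↔purine or pyrimidine↔pyrimidine): 8 G→A, 11 C→T, 13 C→T.
Transversions (purine↔pyrimidine): 4 A→C, 7 A→C, 15 A→C.

3 transitions, 3 transversions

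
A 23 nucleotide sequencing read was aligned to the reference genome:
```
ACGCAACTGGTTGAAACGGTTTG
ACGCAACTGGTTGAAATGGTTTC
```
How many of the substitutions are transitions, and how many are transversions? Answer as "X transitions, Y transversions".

1 transition, 1 transversion

Mismatches (1-based):
position 17: C→T (pyrimidine→pyrimidine, transition)
position 23: G→C (purine→pyrimidine, transversion)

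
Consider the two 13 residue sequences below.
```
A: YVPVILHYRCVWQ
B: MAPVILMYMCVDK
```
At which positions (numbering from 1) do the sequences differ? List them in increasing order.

Differences at position 1 (Y→M), position 2 (V→A), position 7 (H→M), position 9 (R→M), position 12 (W→D), position 13 (Q→K).

1, 2, 7, 9, 12, 13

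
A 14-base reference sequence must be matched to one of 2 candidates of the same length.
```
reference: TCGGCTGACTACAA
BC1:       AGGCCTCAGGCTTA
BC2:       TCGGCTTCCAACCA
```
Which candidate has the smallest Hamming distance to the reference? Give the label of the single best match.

BC1 differs at 9 positions; BC2 differs at 4 positions. The closest is BC2.

BC2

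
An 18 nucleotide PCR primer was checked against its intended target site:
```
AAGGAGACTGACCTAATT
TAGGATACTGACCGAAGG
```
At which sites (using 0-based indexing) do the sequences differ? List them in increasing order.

Differences at site 0 (A→T), site 5 (G→T), site 13 (T→G), site 16 (T→G), site 17 (T→G).

0, 5, 13, 16, 17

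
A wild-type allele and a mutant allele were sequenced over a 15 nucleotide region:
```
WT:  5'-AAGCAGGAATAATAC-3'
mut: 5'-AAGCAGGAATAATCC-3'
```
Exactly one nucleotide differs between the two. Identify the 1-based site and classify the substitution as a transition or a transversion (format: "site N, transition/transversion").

Site 14 changes A→C. A is a purine and C is a pyrimidine, so this is a transversion.

site 14, transversion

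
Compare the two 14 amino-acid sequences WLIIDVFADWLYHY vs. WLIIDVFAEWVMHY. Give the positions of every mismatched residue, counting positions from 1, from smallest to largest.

9, 11, 12

Scanning 1-based: 9: D/E; 11: L/V; 12: Y/M.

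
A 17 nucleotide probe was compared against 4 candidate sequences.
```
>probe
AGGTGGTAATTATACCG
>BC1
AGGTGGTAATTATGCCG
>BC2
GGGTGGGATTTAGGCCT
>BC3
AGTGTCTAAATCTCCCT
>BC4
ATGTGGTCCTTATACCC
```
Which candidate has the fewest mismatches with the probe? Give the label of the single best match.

BC1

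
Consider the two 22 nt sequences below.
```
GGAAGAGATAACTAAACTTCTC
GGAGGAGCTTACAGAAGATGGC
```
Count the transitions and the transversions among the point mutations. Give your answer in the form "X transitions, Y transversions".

2 transitions, 7 transversions

Mismatches (1-based):
position 4: A→G (purine→purine, transition)
position 8: A→C (purine→pyrimidine, transversion)
position 10: A→T (purine→pyrimidine, transversion)
position 13: T→A (pyrimidine→purine, transversion)
position 14: A→G (purine→purine, transition)
position 17: C→G (pyrimidine→purine, transversion)
position 18: T→A (pyrimidine→purine, transversion)
position 20: C→G (pyrimidine→purine, transversion)
position 21: T→G (pyrimidine→purine, transversion)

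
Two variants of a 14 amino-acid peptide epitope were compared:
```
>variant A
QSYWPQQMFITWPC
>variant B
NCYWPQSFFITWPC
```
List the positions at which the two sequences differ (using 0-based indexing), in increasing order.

0, 1, 6, 7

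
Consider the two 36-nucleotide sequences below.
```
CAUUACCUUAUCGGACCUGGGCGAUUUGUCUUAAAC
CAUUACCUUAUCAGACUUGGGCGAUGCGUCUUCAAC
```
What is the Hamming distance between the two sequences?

5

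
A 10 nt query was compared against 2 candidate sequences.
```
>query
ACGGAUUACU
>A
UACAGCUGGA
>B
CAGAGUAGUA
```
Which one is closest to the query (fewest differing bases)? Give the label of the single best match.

A differs at 9 bases; B differs at 8 bases. The closest is B.

B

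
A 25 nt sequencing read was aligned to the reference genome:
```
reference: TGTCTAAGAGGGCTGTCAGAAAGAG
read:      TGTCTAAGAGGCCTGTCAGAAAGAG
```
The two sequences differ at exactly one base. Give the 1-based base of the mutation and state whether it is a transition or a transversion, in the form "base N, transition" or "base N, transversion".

Base 12 changes G→C. G is a purine and C is a pyrimidine, so this is a transversion.

base 12, transversion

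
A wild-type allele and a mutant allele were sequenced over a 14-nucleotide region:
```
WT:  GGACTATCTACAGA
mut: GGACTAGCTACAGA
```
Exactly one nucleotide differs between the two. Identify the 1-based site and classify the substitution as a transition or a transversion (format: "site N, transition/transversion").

site 7, transversion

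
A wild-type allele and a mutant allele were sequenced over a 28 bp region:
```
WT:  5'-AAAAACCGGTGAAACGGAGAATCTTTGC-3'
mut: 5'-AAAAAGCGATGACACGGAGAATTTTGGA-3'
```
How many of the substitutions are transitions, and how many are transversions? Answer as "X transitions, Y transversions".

2 transitions, 4 transversions

Transitions (purine↔purine or pyrimidine↔pyrimidine): 9 G→A, 23 C→T.
Transversions (purine↔pyrimidine): 6 C→G, 13 A→C, 26 T→G, 28 C→A.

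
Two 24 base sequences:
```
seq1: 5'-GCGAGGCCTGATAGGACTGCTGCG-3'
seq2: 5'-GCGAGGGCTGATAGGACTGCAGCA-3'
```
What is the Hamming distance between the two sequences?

3

The sequences differ at positions 7, 21, 24 (1-based) — 3 in total.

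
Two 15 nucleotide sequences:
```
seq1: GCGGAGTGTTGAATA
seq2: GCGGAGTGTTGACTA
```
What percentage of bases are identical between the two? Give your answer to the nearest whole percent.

1 position differs (13), so 14 of 15 match: 14/15 = 93.33%.

93%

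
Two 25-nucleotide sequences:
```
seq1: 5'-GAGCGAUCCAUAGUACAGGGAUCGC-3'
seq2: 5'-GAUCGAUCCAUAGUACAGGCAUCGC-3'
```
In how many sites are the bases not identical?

2

Comparing position by position, 2 sites differ: 3 (G/U), 20 (G/C).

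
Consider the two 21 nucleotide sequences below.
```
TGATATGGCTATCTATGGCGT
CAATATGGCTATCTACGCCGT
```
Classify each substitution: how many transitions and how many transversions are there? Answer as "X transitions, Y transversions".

Mismatches (1-based):
position 1: T→C (pyrimidine→pyrimidine, transition)
position 2: G→A (purine→purine, transition)
position 16: T→C (pyrimidine→pyrimidine, transition)
position 18: G→C (purine→pyrimidine, transversion)

3 transitions, 1 transversion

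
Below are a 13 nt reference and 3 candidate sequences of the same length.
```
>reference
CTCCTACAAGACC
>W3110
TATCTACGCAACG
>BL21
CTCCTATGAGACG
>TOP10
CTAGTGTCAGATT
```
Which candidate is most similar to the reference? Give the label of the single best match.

W3110 differs at 7 sites; BL21 differs at 3 sites; TOP10 differs at 7 sites. The closest is BL21.

BL21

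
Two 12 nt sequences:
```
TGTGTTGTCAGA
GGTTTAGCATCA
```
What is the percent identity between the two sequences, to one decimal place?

41.7%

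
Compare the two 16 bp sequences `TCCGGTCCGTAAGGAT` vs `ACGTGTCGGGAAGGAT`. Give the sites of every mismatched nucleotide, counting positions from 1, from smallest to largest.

1, 3, 4, 8, 10

Differences at site 1 (T→A), site 3 (C→G), site 4 (G→T), site 8 (C→G), site 10 (T→G).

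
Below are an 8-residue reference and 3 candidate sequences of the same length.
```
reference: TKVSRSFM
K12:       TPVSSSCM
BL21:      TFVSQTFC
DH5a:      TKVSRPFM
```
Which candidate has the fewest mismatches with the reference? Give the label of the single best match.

DH5a

K12 differs at 3 residues; BL21 differs at 4 residues; DH5a differs at 1 residue. The closest is DH5a.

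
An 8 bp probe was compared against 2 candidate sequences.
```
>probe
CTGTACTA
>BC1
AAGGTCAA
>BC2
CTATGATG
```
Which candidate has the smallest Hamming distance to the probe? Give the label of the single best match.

BC1 differs at 5 positions; BC2 differs at 4 positions. The closest is BC2.

BC2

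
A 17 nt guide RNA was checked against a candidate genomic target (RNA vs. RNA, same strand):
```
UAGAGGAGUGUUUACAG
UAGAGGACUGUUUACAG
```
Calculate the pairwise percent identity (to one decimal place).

94.1%

Mismatch at position 8 (1-based): 1 of 17.
Identical positions: 16/17 = 94.12% → 94.1%.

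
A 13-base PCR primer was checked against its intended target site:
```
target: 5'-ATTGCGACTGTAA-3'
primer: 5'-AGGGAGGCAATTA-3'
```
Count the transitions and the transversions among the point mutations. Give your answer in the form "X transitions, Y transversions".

2 transitions, 5 transversions

Transitions (purine↔purine or pyrimidine↔pyrimidine): 7 A→G, 10 G→A.
Transversions (purine↔pyrimidine): 2 T→G, 3 T→G, 5 C→A, 9 T→A, 12 A→T.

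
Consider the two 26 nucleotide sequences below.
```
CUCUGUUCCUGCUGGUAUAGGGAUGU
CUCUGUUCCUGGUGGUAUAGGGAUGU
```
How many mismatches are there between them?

The sequences differ at positions 12 (1-based) — 1 in total.

1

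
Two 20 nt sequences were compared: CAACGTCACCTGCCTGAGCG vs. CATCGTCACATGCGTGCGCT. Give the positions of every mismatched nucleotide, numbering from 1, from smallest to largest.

3, 10, 14, 17, 20

Differences at position 3 (A→T), position 10 (C→A), position 14 (C→G), position 17 (A→C), position 20 (G→T).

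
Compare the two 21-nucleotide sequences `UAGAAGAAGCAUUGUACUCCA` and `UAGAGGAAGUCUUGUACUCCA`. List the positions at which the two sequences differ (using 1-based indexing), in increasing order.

5, 10, 11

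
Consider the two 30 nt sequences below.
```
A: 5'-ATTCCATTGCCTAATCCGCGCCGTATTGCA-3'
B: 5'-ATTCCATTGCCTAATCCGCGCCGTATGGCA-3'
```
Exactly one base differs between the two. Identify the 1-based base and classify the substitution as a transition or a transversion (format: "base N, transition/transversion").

base 27, transversion

The sequences differ only at base 27: T→G (pyrimidine→purine), a transversion.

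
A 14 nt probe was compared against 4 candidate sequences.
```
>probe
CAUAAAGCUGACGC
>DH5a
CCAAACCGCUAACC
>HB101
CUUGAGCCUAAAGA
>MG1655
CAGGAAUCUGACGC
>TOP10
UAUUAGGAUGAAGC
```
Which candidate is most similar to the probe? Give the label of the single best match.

MG1655

DH5a differs at 9 sites; HB101 differs at 7 sites; MG1655 differs at 3 sites; TOP10 differs at 5 sites. The closest is MG1655.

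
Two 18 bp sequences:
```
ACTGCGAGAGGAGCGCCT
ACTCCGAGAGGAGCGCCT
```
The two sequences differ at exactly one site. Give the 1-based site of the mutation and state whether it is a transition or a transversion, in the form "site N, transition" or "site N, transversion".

site 4, transversion

Site 4 changes G→C. G is a purine and C is a pyrimidine, so this is a transversion.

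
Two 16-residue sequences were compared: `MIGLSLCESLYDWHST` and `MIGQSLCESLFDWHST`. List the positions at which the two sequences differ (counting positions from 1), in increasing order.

Differences at position 4 (L→Q), position 11 (Y→F).

4, 11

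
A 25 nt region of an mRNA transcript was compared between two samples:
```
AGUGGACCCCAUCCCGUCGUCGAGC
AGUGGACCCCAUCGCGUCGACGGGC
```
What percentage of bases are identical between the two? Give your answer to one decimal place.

3 positions differ (14, 20, 23), so 22 of 25 match: 22/25 = 88%.

88.0%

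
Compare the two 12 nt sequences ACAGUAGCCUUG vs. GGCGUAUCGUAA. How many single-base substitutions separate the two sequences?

7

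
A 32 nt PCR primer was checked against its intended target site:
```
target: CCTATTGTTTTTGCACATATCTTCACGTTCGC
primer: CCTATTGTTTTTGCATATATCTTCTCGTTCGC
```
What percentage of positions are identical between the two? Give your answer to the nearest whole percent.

94%

Mismatches at positions 16, 25 (1-based): 2 of 32.
Identical positions: 30/32 = 93.75% → 94%.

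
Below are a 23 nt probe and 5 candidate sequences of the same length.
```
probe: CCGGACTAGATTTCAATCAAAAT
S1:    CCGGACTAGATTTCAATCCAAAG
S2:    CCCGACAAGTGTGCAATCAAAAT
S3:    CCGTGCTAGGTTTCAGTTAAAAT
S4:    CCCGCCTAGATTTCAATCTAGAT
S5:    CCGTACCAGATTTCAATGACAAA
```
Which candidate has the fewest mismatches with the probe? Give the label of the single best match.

S1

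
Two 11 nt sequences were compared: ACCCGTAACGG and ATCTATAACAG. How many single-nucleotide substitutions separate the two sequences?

4

The sequences differ at bases 2, 4, 5, 10 (1-based) — 4 in total.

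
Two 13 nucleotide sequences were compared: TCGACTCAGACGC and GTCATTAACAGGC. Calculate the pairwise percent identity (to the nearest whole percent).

Mismatches at positions 1, 2, 3, 5, 7, 9, 11 (1-based): 7 of 13.
Identical positions: 6/13 = 46.15% → 46%.

46%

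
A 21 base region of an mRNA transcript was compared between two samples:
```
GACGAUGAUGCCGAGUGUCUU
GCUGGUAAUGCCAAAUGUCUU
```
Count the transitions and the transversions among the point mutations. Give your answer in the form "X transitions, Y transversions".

Transitions (purine↔purine or pyrimidine↔pyrimidine): 3 C→U, 5 A→G, 7 G→A, 13 G→A, 15 G→A.
Transversions (purine↔pyrimidine): 2 A→C.

5 transitions, 1 transversion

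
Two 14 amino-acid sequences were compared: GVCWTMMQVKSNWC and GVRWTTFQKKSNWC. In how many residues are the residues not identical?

4

Mismatches (1-based): residue 3: C→R; residue 6: M→T; residue 7: M→F; residue 9: V→K.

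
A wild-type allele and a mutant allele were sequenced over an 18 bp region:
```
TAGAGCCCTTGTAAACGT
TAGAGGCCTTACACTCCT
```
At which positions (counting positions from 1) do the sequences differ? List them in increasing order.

6, 11, 12, 14, 15, 17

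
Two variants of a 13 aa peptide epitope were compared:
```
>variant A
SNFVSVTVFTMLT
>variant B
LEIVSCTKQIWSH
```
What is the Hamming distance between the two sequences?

10

Comparing position by position, 10 positions differ: 1 (S/L), 2 (N/E), 3 (F/I), 6 (V/C), 8 (V/K), 9 (F/Q), 10 (T/I), 11 (M/W), 12 (L/S), 13 (T/H).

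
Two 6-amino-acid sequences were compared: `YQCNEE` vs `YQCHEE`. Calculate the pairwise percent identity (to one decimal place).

Mismatch at position 4 (1-based): 1 of 6.
Identical positions: 5/6 = 83.33% → 83.3%.

83.3%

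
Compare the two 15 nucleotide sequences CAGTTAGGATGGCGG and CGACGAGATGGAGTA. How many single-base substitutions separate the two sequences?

11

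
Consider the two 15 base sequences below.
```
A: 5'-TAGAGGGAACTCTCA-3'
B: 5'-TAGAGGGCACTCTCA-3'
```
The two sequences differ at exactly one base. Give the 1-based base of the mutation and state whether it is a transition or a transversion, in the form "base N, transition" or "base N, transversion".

base 8, transversion

The sequences differ only at base 8: A→C (purine→pyrimidine), a transversion.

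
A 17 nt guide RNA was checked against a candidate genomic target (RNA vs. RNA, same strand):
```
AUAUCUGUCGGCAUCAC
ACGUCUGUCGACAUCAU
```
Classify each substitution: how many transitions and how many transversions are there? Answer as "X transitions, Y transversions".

4 transitions, 0 transversions

Transitions (purine↔purine or pyrimidine↔pyrimidine): 2 U→C, 3 A→G, 11 G→A, 17 C→U.
Transversions (purine↔pyrimidine): none.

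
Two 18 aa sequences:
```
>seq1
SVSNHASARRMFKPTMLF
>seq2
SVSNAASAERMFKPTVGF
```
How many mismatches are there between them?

4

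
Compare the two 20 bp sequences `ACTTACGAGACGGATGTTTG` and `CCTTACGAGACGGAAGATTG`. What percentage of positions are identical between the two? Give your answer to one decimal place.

85.0%

Mismatches at positions 1, 15, 17 (1-based): 3 of 20.
Identical positions: 17/20 = 85% → 85.0%.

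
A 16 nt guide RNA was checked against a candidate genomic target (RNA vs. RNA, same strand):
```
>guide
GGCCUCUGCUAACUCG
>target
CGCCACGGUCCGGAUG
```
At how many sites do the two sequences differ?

The sequences differ at sites 1, 5, 7, 9, 10, 11, 12, 13, 14, 15 (1-based) — 10 in total.

10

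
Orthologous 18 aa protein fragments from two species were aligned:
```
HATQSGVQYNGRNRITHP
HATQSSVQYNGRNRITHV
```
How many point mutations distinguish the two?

2

Comparing position by position, 2 residues differ: 6 (G/S), 18 (P/V).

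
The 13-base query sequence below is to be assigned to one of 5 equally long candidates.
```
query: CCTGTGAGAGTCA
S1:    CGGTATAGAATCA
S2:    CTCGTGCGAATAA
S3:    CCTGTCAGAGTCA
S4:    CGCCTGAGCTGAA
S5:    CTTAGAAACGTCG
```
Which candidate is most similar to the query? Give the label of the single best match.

S3

Hamming distances to query — S1: 6; S2: 5; S3: 1; S4: 7; S5: 7.
Smallest is S3 with 1 mismatch.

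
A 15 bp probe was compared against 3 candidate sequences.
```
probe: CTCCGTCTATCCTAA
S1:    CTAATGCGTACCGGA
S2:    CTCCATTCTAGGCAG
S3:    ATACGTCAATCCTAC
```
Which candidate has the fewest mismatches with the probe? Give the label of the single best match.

S1 differs at 9 sites; S2 differs at 9 sites; S3 differs at 4 sites. The closest is S3.

S3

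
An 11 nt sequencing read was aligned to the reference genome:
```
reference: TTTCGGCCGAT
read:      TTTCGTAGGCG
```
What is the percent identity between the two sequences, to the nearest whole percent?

55%

5 positions differ (6, 7, 8, 10, 11), so 6 of 11 match: 6/11 = 54.55%.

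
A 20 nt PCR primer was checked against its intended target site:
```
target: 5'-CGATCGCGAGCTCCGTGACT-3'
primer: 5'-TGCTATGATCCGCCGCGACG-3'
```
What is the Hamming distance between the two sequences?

11

Comparing position by position, 11 positions differ: 1 (C/T), 3 (A/C), 5 (C/A), 6 (G/T), 7 (C/G), 8 (G/A), 9 (A/T), 10 (G/C), 12 (T/G), 16 (T/C), 20 (T/G).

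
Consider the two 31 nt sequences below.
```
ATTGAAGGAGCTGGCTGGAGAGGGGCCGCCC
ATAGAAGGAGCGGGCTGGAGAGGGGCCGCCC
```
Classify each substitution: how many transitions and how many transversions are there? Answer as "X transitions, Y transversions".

0 transitions, 2 transversions

Mismatches (1-based):
position 3: T→A (pyrimidine→purine, transversion)
position 12: T→G (pyrimidine→purine, transversion)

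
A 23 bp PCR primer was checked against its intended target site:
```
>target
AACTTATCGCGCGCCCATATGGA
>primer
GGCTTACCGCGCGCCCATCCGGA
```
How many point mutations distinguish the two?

5

Mismatches (1-based): base 1: A→G; base 2: A→G; base 7: T→C; base 19: A→C; base 20: T→C.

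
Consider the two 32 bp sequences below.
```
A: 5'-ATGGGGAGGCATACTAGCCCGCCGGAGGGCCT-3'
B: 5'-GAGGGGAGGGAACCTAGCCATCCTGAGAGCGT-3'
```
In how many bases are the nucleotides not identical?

The sequences differ at bases 1, 2, 10, 12, 13, 20, 21, 24, 28, 31 (1-based) — 10 in total.

10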